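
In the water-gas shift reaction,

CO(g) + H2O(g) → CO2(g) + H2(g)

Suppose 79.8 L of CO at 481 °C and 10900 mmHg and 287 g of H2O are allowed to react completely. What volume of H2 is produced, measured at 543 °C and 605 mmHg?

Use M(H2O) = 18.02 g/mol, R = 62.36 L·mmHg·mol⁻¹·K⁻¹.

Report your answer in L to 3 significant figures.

1340 L

n(CO) = PV/RT = (10900 × 79.8) / (62.36 × 754.15) = 18.50 mol
n(H2O) = 287 / 18.02 = 15.93 mol
For 18.50 mol CO, stoichiometry requires (1/1) × 18.50 = 18.50 mol H2O; 15.93 mol is available, so H2O is limiting.
n(H2) = (1/1) × 15.93 = 15.93 mol
V(H2) = nRT/P = 15.93 × 62.36 × 816.15 / 605 = 1340 L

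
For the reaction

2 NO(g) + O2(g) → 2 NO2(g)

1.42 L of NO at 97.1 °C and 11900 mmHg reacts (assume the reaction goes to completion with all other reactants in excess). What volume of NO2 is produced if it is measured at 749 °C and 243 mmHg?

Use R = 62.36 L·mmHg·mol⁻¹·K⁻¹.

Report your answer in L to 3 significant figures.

n(NO) = PV/RT = (11900 × 1.42) / (62.36 × 370.25) = 0.7319 mol
n(NO2) = (2/2) × 0.7319 = 0.7319 mol
V = nRT/P = 0.7319 × 62.36 × 1022.15 / 243 = 192.0 L

192 L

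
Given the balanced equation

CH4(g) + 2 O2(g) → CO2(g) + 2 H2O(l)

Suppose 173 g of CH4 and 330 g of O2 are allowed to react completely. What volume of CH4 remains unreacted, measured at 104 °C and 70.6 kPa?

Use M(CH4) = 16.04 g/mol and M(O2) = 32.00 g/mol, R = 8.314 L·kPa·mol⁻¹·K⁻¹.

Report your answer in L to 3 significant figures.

n(CH4) = 173 / 16.04 = 10.79 mol
n(O2) = 330 / 32.00 = 10.31 mol
For 10.79 mol CH4, stoichiometry requires (2/1) × 10.79 = 21.58 mol O2; 10.31 mol is available, so O2 is limiting.
n(CH4) consumed = (1/2) × 10.31 = 5.155 mol; remaining = 10.79 − 5.155 = 5.635 mol
V(CH4) = nRT/P = 5.635 × 8.314 × 377.15 / 70.6 = 250.3 L

250 L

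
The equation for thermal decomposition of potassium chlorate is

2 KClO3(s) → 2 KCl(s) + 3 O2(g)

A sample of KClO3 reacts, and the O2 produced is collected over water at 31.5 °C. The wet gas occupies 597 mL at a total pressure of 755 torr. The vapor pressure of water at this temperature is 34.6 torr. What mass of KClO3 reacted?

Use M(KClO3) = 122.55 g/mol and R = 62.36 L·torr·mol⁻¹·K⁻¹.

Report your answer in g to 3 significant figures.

P(O2) = 755 − 34.6 = 720.4 torr
n(O2) = PV/RT = (720.4 × 0.5970) / (62.36 × 304.65) = 0.02264 mol
n(KClO3) = (2/3) × 0.02264 = 0.01509 mol
m(KClO3) = 0.01509 × 122.55 = 1.849 g

1.85 g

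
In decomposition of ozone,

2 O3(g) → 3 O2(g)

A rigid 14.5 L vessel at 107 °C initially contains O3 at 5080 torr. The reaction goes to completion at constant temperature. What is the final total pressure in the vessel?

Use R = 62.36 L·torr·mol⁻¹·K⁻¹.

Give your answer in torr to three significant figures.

At constant T and V, P ∝ n(gas): 2 mol gas → 3 mol gas.
P_final = (3/2) × 5080 = 7620 torr

7620 torr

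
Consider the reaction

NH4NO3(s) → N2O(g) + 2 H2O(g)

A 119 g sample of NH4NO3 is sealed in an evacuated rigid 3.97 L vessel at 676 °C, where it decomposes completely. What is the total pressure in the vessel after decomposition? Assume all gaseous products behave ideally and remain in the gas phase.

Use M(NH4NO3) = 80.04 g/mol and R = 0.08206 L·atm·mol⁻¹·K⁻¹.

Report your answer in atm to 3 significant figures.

87.5 atm

n(NH4NO3) = 119 / 80.04 = 1.487 mol
n(gas produced) = (3/1) × 1.487 = 4.461 mol
P = nRT/V = 4.461 × 0.08206 × 949.15 / 3.97 = 87.52 atm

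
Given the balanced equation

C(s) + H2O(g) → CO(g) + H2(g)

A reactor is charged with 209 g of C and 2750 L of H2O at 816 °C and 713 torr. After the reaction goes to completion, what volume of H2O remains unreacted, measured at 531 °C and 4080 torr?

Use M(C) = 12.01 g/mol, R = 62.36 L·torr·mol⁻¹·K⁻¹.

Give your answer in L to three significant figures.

n(C) = 209 / 12.01 = 17.40 mol
n(H2O) = PV/RT = (713 × 2750) / (62.36 × 1089.15) = 28.87 mol
For 17.40 mol C, stoichiometry requires (1/1) × 17.40 = 17.40 mol H2O; 28.87 mol is available, so C is limiting.
n(H2O) consumed = (1/1) × 17.40 = 17.40 mol; remaining = 28.87 − 17.40 = 11.47 mol
V(H2O) = nRT/P = 11.47 × 62.36 × 804.15 / 4080 = 141.0 L

141 L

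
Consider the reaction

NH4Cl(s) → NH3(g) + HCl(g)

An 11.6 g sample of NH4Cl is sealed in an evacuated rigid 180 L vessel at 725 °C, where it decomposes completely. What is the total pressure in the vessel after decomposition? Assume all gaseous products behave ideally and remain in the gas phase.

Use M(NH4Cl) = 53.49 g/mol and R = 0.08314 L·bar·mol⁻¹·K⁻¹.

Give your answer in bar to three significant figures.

0.200 bar

n(NH4Cl) = 11.6 / 53.49 = 0.2169 mol
n(gas produced) = (2/1) × 0.2169 = 0.4338 mol
P = nRT/V = 0.4338 × 0.08314 × 998.15 / 180 = 0.2000 bar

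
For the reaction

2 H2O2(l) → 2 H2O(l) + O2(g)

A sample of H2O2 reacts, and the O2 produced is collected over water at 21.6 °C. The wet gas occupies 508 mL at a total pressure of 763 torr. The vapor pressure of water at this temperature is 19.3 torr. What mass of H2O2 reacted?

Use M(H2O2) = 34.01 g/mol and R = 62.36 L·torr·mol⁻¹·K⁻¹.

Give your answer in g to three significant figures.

1.40 g

P(O2) = 763 − 19.3 = 743.7 torr
n(O2) = PV/RT = (743.7 × 0.5080) / (62.36 × 294.75) = 0.02055 mol
n(H2O2) = (2/1) × 0.02055 = 0.04110 mol
m(H2O2) = 0.04110 × 34.01 = 1.398 g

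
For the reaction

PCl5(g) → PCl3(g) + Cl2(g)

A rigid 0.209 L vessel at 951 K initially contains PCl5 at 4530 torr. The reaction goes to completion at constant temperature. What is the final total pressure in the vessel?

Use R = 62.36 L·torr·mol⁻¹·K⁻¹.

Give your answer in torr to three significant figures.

9060 torr

At constant T and V, P ∝ n(gas): 1 mol gas → 2 mol gas.
P_final = (2/1) × 4530 = 9060 torr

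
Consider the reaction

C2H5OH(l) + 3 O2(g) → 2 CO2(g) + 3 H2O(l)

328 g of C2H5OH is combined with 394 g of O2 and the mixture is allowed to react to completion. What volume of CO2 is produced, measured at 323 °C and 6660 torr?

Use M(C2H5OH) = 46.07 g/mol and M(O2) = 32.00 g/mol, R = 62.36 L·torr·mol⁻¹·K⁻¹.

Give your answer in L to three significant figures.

n(C2H5OH) = 328 / 46.07 = 7.120 mol
n(O2) = 394 / 32.00 = 12.31 mol
For 7.120 mol C2H5OH, stoichiometry requires (3/1) × 7.120 = 21.36 mol O2; 12.31 mol is available, so O2 is limiting.
n(CO2) = (2/3) × 12.31 = 8.207 mol
V(CO2) = nRT/P = 8.207 × 62.36 × 596.15 / 6660 = 45.81 L

45.8 L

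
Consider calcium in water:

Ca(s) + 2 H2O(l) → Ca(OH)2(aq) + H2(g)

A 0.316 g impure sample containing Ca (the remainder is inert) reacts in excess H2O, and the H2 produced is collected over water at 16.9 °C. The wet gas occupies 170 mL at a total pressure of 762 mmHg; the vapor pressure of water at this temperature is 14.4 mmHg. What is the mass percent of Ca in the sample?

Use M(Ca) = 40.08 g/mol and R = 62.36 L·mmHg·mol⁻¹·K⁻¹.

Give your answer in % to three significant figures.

P(H2) = 762 − 14.4 = 747.6 mmHg
n(H2) = PV/RT = (747.6 × 0.1700) / (62.36 × 290.05) = 0.007027 mol
n(Ca) = (1/1) × 0.007027 = 0.007027 mol
m(Ca) = 0.007027 × 40.08 = 0.2816 g
%Ca = 0.2816 / 0.316 × 100 = 89.11%

89.1 %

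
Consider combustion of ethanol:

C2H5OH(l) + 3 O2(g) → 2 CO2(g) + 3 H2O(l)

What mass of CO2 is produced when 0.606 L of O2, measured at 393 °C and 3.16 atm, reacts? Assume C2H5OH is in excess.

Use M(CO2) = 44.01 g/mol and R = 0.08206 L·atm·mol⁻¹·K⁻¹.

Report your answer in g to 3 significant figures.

n(O2) = PV/RT = (3.16 × 0.606) / (0.08206 × 666.15) = 0.03503 mol
n(CO2) = (2/3) × 0.03503 = 0.02335 mol
m(CO2) = 0.02335 × 44.01 = 1.028 g

1.03 g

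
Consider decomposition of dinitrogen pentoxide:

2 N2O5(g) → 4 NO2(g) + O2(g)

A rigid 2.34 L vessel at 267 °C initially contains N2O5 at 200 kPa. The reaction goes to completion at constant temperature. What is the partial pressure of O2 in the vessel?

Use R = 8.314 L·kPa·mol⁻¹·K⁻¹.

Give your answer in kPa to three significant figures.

100 kPa

n(N2O5)₀ = PV/RT = (200 × 2.34) / (8.314 × 540.15) = 0.1042 mol
n(O2) = (1/2) × 0.1042 = 0.05210 mol
P(O2) = nRT/V = 0.05210 × 8.314 × 540.15 / 2.34 = 99.99 kPa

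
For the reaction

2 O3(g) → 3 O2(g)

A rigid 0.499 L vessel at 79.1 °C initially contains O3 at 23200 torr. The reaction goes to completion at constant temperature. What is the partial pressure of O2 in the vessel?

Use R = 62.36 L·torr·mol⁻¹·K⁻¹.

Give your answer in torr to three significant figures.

n(O3)₀ = PV/RT = (23200 × 0.499) / (62.36 × 352.25) = 0.5270 mol
n(O2) = (3/2) × 0.5270 = 0.7905 mol
P(O2) = nRT/V = 0.7905 × 62.36 × 352.25 / 0.499 = 34800 torr

34800 torr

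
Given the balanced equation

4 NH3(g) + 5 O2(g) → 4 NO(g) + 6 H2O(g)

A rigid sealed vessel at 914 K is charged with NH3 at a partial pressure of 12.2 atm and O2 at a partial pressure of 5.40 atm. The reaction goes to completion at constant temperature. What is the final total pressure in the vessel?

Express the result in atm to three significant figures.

Because the vessel is rigid and T is held at 914 K, work the stoichiometry in partial pressures (P_i = n_iRT/V).
P(O2) required for 12.2 atm of NH3 = (5/4) × 12.2 = 15.25 atm; available 5.40 atm, so O2 is limiting.
P(NH3) remaining = 12.2 − (4/5) × 5.40 = 7.880 atm
P(gaseous products) = (4+6)/5 × 5.40 = 10.80 atm
P_total at 914 K = 7.880 + 10.80 = 18.68 atm

18.7 atm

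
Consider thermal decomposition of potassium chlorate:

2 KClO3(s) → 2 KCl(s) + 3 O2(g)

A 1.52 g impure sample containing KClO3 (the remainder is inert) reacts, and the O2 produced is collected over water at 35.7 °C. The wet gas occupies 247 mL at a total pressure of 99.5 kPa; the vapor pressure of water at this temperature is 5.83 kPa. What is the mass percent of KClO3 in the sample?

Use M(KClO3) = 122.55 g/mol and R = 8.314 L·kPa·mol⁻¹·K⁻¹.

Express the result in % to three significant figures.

48.4 %

P(O2) = 99.5 − 5.83 = 93.67 kPa
n(O2) = PV/RT = (93.67 × 0.2470) / (8.314 × 308.85) = 0.009010 mol
n(KClO3) = (2/3) × 0.009010 = 0.006007 mol
m(KClO3) = 0.006007 × 122.55 = 0.7362 g
%KClO3 = 0.7362 / 1.52 × 100 = 48.43%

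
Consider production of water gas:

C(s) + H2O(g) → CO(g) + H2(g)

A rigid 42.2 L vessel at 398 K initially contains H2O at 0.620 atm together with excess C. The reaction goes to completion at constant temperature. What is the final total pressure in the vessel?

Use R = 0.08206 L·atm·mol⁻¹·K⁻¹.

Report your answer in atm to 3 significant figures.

1.24 atm

Since T and V are fixed, P_final/P_initial = n_final/n_initial = 2/1.
P_final = (2/1) × 0.620 = 1.240 atm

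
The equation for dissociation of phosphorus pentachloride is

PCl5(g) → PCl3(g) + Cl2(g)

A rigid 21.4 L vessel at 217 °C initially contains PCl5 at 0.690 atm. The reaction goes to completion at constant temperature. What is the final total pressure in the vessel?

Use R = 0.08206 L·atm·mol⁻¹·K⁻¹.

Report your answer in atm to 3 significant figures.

1.38 atm

At constant T and V, P ∝ n(gas): 1 mol gas → 2 mol gas.
P_final = (2/1) × 0.690 = 1.380 atm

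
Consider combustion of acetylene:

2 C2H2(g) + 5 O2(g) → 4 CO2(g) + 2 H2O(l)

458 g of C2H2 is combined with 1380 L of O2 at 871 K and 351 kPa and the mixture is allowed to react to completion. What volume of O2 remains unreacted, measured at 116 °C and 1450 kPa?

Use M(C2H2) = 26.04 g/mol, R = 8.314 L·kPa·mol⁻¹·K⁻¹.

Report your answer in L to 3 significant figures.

51.1 L

n(C2H2) = 458 / 26.04 = 17.59 mol
n(O2) = PV/RT = (351 × 1380) / (8.314 × 871) = 66.89 mol
For 17.59 mol C2H2, stoichiometry requires (5/2) × 17.59 = 43.98 mol O2; 66.89 mol is available, so C2H2 is limiting.
n(O2) consumed = (5/2) × 17.59 = 43.98 mol; remaining = 66.89 − 43.98 = 22.91 mol
V(O2) = nRT/P = 22.91 × 8.314 × 389.15 / 1450 = 51.12 L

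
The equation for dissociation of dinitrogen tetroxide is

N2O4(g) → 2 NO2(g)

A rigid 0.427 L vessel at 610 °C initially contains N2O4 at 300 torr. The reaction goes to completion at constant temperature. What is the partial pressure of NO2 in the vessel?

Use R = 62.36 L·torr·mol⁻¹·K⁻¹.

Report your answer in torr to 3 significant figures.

600 torr

n(N2O4)₀ = PV/RT = (300 × 0.427) / (62.36 × 883.15) = 0.002326 mol
n(NO2) = (2/1) × 0.002326 = 0.004652 mol
P(NO2) = nRT/V = 0.004652 × 62.36 × 883.15 / 0.427 = 600.0 torr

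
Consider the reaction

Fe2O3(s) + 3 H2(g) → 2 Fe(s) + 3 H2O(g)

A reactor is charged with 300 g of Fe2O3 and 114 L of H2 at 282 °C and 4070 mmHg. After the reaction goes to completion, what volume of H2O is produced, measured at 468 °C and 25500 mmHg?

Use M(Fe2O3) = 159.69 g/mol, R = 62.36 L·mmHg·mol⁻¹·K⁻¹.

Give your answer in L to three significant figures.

10.2 L

n(Fe2O3) = 300 / 159.69 = 1.879 mol
n(H2) = PV/RT = (4070 × 114) / (62.36 × 555.15) = 13.40 mol
For 1.879 mol Fe2O3, stoichiometry requires (3/1) × 1.879 = 5.637 mol H2; 13.40 mol is available, so Fe2O3 is limiting.
n(H2O) = (3/1) × 1.879 = 5.637 mol
V(H2O) = nRT/P = 5.637 × 62.36 × 741.15 / 25500 = 10.22 L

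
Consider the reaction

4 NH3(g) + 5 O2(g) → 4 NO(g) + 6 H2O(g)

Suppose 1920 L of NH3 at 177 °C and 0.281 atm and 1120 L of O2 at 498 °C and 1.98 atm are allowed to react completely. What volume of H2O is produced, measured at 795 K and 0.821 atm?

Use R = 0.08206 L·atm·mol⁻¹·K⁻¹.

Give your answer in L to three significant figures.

1740 L

n(NH3) = PV/RT = (0.281 × 1920) / (0.08206 × 450.15) = 14.61 mol
n(O2) = PV/RT = (1.98 × 1120) / (0.08206 × 771.15) = 35.04 mol
For 14.61 mol NH3, stoichiometry requires (5/4) × 14.61 = 18.26 mol O2; 35.04 mol is available, so NH3 is limiting.
n(H2O) = (6/4) × 14.61 = 21.91 mol
V(H2O) = nRT/P = 21.91 × 0.08206 × 795 / 0.821 = 1741 L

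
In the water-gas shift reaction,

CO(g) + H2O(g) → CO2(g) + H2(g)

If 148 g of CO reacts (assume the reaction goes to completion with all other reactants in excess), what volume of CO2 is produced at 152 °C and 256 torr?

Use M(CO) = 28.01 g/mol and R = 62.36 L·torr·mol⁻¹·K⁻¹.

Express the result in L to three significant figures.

n(CO) = 148.0 / 28.01 = 5.284 mol
n(CO2) = (1/1) × 5.284 = 5.284 mol
V = nRT/P = 5.284 × 62.36 × 425.15 / 256 = 547.2 L

547 L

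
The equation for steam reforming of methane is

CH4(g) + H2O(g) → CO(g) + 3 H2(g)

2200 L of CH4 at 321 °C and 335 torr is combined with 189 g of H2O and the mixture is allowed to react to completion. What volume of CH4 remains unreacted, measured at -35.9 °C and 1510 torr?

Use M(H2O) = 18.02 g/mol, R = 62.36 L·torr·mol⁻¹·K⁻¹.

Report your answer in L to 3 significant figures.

92.1 L

n(CH4) = PV/RT = (335 × 2200) / (62.36 × 594.15) = 19.89 mol
n(H2O) = 189 / 18.02 = 10.49 mol
For 19.89 mol CH4, stoichiometry requires (1/1) × 19.89 = 19.89 mol H2O; 10.49 mol is available, so H2O is limiting.
n(CH4) consumed = (1/1) × 10.49 = 10.49 mol; remaining = 19.89 − 10.49 = 9.400 mol
V(CH4) = nRT/P = 9.400 × 62.36 × 237.25 / 1510 = 92.10 L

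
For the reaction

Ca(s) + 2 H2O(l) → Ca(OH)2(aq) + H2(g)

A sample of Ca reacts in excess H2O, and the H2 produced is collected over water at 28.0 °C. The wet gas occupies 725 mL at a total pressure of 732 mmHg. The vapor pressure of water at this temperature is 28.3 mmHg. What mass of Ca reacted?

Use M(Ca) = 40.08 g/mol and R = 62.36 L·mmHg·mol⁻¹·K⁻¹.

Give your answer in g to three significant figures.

1.09 g

P(H2) = 732 − 28.3 = 703.7 mmHg
n(H2) = PV/RT = (703.7 × 0.7250) / (62.36 × 301.15) = 0.02717 mol
n(Ca) = (1/1) × 0.02717 = 0.02717 mol
m(Ca) = 0.02717 × 40.08 = 1.089 g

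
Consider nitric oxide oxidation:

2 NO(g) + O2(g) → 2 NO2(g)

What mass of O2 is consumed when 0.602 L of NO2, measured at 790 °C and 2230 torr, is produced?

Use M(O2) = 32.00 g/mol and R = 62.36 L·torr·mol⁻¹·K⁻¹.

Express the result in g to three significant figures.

n(NO2) = PV/RT = (2230 × 0.602) / (62.36 × 1063.15) = 0.02025 mol
n(O2) = (1/2) × 0.02025 = 0.01013 mol
m(O2) = 0.01013 × 32.00 = 0.3242 g

0.324 g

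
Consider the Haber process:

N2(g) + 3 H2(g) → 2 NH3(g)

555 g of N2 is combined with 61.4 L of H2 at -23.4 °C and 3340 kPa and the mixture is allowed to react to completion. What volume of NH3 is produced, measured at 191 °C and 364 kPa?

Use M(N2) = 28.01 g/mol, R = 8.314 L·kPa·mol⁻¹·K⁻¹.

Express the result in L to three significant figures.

n(N2) = 555 / 28.01 = 19.81 mol
n(H2) = PV/RT = (3340 × 61.4) / (8.314 × 249.75) = 98.76 mol
For 19.81 mol N2, stoichiometry requires (3/1) × 19.81 = 59.43 mol H2; 98.76 mol is available, so N2 is limiting.
n(NH3) = (2/1) × 19.81 = 39.62 mol
V(NH3) = nRT/P = 39.62 × 8.314 × 464.15 / 364 = 420.0 L

420 L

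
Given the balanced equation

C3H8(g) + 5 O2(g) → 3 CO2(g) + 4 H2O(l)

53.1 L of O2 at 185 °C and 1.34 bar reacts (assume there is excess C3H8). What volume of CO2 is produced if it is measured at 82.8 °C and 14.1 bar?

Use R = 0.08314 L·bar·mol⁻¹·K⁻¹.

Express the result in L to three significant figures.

n(O2) = PV/RT = (1.34 × 53.1) / (0.08314 × 458.15) = 1.868 mol
n(CO2) = (3/5) × 1.868 = 1.121 mol
V = nRT/P = 1.121 × 0.08314 × 355.95 / 14.1 = 2.353 L

2.35 L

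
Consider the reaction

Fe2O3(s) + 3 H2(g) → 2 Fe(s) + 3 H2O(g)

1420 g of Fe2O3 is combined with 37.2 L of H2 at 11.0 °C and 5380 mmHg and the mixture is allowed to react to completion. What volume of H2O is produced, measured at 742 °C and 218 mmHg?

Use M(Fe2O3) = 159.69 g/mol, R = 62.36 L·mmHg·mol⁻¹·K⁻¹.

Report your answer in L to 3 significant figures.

n(Fe2O3) = 1420 / 159.69 = 8.892 mol
n(H2) = PV/RT = (5380 × 37.2) / (62.36 × 284.15) = 11.29 mol
For 8.892 mol Fe2O3, stoichiometry requires (3/1) × 8.892 = 26.68 mol H2; 11.29 mol is available, so H2 is limiting.
n(H2O) = (3/3) × 11.29 = 11.29 mol
V(H2O) = nRT/P = 11.29 × 62.36 × 1015.15 / 218 = 3278 L

3280 L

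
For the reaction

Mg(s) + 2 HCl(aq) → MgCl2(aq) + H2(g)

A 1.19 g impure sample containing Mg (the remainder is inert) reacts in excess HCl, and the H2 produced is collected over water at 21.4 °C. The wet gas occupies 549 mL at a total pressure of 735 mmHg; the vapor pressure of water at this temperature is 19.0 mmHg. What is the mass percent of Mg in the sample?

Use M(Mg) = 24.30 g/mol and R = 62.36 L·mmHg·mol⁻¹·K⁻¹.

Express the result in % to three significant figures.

P(H2) = 735 − 19.0 = 716.0 mmHg
n(H2) = PV/RT = (716.0 × 0.5490) / (62.36 × 294.55) = 0.02140 mol
n(Mg) = (1/1) × 0.02140 = 0.02140 mol
m(Mg) = 0.02140 × 24.30 = 0.5200 g
%Mg = 0.5200 / 1.19 × 100 = 43.70%

43.7 %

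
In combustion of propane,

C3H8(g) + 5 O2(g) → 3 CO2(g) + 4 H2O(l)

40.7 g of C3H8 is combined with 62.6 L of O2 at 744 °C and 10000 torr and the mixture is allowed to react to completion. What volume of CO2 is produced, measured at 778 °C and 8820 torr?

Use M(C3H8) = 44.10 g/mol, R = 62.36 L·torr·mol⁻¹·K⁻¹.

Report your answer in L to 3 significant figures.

n(C3H8) = 40.7 / 44.10 = 0.9229 mol
n(O2) = PV/RT = (10000 × 62.6) / (62.36 × 1017.15) = 9.869 mol
For 0.9229 mol C3H8, stoichiometry requires (5/1) × 0.9229 = 4.615 mol O2; 9.869 mol is available, so C3H8 is limiting.
n(CO2) = (3/1) × 0.9229 = 2.769 mol
V(CO2) = nRT/P = 2.769 × 62.36 × 1051.15 / 8820 = 20.58 L

20.6 L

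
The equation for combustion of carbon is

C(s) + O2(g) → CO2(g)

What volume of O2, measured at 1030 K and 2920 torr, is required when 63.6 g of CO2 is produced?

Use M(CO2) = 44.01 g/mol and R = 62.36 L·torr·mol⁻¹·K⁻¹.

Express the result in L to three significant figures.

31.8 L

n(CO2) = 63.60 / 44.01 = 1.445 mol
n(O2) = (1/1) × 1.445 = 1.445 mol
V = nRT/P = 1.445 × 62.36 × 1030 / 2920 = 31.79 L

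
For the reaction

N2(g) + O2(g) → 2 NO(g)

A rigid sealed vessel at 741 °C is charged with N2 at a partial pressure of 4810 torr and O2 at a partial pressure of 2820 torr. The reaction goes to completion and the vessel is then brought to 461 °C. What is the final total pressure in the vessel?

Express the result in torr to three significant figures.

5520 torr

Because the vessel is rigid and T is held at 741 °C, work the stoichiometry in partial pressures (P_i = n_iRT/V).
P(O2) required for 4810 torr of N2 = (1/1) × 4810 = 4810 torr; available 2820 torr, so O2 is limiting.
P(N2) remaining = 4810 − (1/1) × 2820 = 1990 torr
P(gaseous products) = (2)/1 × 2820 = 5640 torr
P_total at 741 °C = 1990 + 5640 = 7630 torr
Scaling to 461 °C: P = 7630 × 734.15/1014.15 = 5523 torr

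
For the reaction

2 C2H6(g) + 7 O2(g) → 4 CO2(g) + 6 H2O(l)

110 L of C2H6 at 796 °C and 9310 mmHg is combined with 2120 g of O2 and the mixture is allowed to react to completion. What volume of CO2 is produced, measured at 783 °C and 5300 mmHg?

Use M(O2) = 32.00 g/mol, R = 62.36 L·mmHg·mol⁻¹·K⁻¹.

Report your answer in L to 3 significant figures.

382 L

n(C2H6) = PV/RT = (9310 × 110) / (62.36 × 1069.15) = 15.36 mol
n(O2) = 2120 / 32.00 = 66.25 mol
For 15.36 mol C2H6, stoichiometry requires (7/2) × 15.36 = 53.76 mol O2; 66.25 mol is available, so C2H6 is limiting.
n(CO2) = (4/2) × 15.36 = 30.72 mol
V(CO2) = nRT/P = 30.72 × 62.36 × 1056.15 / 5300 = 381.7 L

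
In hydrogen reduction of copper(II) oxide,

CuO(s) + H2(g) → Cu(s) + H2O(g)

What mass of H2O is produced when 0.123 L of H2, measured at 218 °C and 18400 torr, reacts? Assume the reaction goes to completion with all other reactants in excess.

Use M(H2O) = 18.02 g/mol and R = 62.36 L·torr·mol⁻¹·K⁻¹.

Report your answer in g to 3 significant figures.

n(H2) = PV/RT = (18400 × 0.123) / (62.36 × 491.15) = 0.07389 mol
n(H2O) = (1/1) × 0.07389 = 0.07389 mol
m(H2O) = 0.07389 × 18.02 = 1.331 g

1.33 g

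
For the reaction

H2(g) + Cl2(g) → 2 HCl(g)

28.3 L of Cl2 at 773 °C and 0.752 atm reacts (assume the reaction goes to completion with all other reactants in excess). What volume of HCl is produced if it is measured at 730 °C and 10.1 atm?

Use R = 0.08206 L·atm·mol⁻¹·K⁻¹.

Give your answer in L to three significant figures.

4.04 L

n(Cl2) = PV/RT = (0.752 × 28.3) / (0.08206 × 1046.15) = 0.2479 mol
n(HCl) = (2/1) × 0.2479 = 0.4958 mol
V = nRT/P = 0.4958 × 0.08206 × 1003.15 / 10.1 = 4.041 L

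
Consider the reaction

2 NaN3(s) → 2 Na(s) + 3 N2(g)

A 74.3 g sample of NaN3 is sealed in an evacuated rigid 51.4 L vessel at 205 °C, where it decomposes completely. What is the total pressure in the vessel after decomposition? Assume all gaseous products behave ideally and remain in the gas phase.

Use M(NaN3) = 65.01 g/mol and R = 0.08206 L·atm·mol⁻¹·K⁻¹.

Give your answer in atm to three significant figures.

n(NaN3) = 74.3 / 65.01 = 1.143 mol
n(gas produced) = (3/2) × 1.143 = 1.715 mol
P = nRT/V = 1.715 × 0.08206 × 478.15 / 51.4 = 1.309 atm

1.31 atm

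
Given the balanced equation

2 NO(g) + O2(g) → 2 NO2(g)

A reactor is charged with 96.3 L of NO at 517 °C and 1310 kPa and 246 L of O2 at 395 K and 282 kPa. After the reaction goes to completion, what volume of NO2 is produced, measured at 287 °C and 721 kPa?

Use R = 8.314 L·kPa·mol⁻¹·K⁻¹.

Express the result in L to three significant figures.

n(NO) = PV/RT = (1310 × 96.3) / (8.314 × 790.15) = 19.20 mol
n(O2) = PV/RT = (282 × 246) / (8.314 × 395) = 21.12 mol
For 19.20 mol NO, stoichiometry requires (1/2) × 19.20 = 9.600 mol O2; 21.12 mol is available, so NO is limiting.
n(NO2) = (2/2) × 19.20 = 19.20 mol
V(NO2) = nRT/P = 19.20 × 8.314 × 560.15 / 721 = 124.0 L

124 L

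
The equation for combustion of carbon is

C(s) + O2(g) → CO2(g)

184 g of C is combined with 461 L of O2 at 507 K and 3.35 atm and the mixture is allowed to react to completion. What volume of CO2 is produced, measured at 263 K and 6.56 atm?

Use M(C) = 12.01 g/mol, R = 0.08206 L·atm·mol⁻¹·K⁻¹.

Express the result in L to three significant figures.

n(C) = 184 / 12.01 = 15.32 mol
n(O2) = PV/RT = (3.35 × 461) / (0.08206 × 507) = 37.12 mol
For 15.32 mol C, stoichiometry requires (1/1) × 15.32 = 15.32 mol O2; 37.12 mol is available, so C is limiting.
n(CO2) = (1/1) × 15.32 = 15.32 mol
V(CO2) = nRT/P = 15.32 × 0.08206 × 263 / 6.56 = 50.40 L

50.4 L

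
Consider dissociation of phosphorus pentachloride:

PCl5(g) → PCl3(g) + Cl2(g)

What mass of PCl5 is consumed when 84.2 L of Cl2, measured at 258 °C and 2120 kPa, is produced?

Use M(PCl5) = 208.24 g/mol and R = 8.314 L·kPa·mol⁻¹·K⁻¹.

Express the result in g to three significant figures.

8420 g

n(Cl2) = PV/RT = (2120 × 84.2) / (8.314 × 531.15) = 40.42 mol
n(PCl5) = (1/1) × 40.42 = 40.42 mol
m(PCl5) = 40.42 × 208.24 = 8417 g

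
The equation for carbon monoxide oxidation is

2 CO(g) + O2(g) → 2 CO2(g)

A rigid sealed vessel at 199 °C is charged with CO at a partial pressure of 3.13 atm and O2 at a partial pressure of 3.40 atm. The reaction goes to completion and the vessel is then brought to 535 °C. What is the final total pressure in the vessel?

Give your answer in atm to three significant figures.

8.50 atm

With V and T fixed, P_i ∝ n_i, so the mole ratios apply directly to partial pressures at 199 °C.
P(O2) required for 3.13 atm of CO = (1/2) × 3.13 = 1.565 atm; available 3.40 atm, so CO is limiting.
P(O2) remaining = 3.40 − (1/2) × 3.13 = 1.835 atm
P(gaseous products) = (2)/2 × 3.13 = 3.130 atm
P_total at 199 °C = 1.835 + 3.130 = 4.965 atm
Scaling to 535 °C: P = 4.965 × 808.15/472.15 = 8.498 atm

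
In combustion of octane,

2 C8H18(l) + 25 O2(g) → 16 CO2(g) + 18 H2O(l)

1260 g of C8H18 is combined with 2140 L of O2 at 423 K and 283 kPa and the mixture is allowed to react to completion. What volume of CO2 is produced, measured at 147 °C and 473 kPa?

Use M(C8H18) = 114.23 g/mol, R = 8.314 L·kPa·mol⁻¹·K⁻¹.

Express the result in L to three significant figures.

652 L

n(C8H18) = 1260 / 114.23 = 11.03 mol
n(O2) = PV/RT = (283 × 2140) / (8.314 × 423) = 172.2 mol
For 11.03 mol C8H18, stoichiometry requires (25/2) × 11.03 = 137.9 mol O2; 172.2 mol is available, so C8H18 is limiting.
n(CO2) = (16/2) × 11.03 = 88.24 mol
V(CO2) = nRT/P = 88.24 × 8.314 × 420.15 / 473 = 651.7 L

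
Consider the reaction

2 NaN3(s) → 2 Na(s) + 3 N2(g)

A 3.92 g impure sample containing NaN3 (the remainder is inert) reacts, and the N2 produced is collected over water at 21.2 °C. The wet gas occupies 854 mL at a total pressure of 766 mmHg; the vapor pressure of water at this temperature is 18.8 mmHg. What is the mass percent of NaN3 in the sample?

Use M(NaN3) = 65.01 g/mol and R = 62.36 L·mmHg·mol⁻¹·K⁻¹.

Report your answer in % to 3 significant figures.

38.4 %

P(N2) = 766 − 18.8 = 747.2 mmHg
n(N2) = PV/RT = (747.2 × 0.8540) / (62.36 × 294.35) = 0.03476 mol
n(NaN3) = (2/3) × 0.03476 = 0.02317 mol
m(NaN3) = 0.02317 × 65.01 = 1.506 g
%NaN3 = 1.506 / 3.92 × 100 = 38.42%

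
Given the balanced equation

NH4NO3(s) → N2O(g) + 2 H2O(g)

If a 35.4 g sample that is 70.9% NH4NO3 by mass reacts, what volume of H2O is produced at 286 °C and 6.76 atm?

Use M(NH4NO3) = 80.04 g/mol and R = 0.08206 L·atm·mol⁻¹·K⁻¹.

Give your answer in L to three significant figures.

4.26 L

mass of NH4NO3 = 35.4 × 70.9/100 = 25.10 g
n(NH4NO3) = 25.10 / 80.04 = 0.3136 mol
n(H2O) = (2/1) × 0.3136 = 0.6272 mol
V = nRT/P = 0.6272 × 0.08206 × 559.15 / 6.76 = 4.257 L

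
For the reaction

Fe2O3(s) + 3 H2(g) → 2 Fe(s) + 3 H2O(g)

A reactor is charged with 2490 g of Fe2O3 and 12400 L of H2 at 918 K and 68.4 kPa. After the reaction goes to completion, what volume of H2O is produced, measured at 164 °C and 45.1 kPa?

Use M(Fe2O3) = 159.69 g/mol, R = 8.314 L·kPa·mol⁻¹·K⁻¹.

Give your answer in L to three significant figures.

n(Fe2O3) = 2490 / 159.69 = 15.59 mol
n(H2) = PV/RT = (68.4 × 12400) / (8.314 × 918) = 111.1 mol
For 15.59 mol Fe2O3, stoichiometry requires (3/1) × 15.59 = 46.77 mol H2; 111.1 mol is available, so Fe2O3 is limiting.
n(H2O) = (3/1) × 15.59 = 46.77 mol
V(H2O) = nRT/P = 46.77 × 8.314 × 437.15 / 45.1 = 3769 L

3770 L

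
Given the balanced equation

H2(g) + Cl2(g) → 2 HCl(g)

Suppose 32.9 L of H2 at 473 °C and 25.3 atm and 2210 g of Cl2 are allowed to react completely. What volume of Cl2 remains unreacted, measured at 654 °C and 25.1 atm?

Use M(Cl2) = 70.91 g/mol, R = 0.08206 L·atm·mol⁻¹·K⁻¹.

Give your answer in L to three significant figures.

53.3 L

n(H2) = PV/RT = (25.3 × 32.9) / (0.08206 × 746.15) = 13.59 mol
n(Cl2) = 2210 / 70.91 = 31.17 mol
For 13.59 mol H2, stoichiometry requires (1/1) × 13.59 = 13.59 mol Cl2; 31.17 mol is available, so H2 is limiting.
n(Cl2) consumed = (1/1) × 13.59 = 13.59 mol; remaining = 31.17 − 13.59 = 17.58 mol
V(Cl2) = nRT/P = 17.58 × 0.08206 × 927.15 / 25.1 = 53.29 L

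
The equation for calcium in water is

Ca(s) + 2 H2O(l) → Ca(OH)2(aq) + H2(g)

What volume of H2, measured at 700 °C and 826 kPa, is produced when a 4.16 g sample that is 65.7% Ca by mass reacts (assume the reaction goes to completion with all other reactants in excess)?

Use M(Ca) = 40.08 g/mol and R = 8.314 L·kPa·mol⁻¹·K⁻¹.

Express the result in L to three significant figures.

0.668 L

mass of Ca = 4.16 × 65.7/100 = 2.733 g
n(Ca) = 2.733 / 40.08 = 0.06819 mol
n(H2) = (1/1) × 0.06819 = 0.06819 mol
V = nRT/P = 0.06819 × 8.314 × 973.15 / 826 = 0.6679 L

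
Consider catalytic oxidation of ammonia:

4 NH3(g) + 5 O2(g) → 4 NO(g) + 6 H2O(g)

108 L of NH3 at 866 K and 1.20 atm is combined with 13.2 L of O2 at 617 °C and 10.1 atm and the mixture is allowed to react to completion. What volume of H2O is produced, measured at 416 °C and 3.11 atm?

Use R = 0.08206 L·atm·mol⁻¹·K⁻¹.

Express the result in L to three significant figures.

n(NH3) = PV/RT = (1.20 × 108) / (0.08206 × 866) = 1.824 mol
n(O2) = PV/RT = (10.1 × 13.2) / (0.08206 × 890.15) = 1.825 mol
For 1.824 mol NH3, stoichiometry requires (5/4) × 1.824 = 2.280 mol O2; 1.825 mol is available, so O2 is limiting.
n(H2O) = (6/5) × 1.825 = 2.190 mol
V(H2O) = nRT/P = 2.190 × 0.08206 × 689.15 / 3.11 = 39.82 L

39.8 L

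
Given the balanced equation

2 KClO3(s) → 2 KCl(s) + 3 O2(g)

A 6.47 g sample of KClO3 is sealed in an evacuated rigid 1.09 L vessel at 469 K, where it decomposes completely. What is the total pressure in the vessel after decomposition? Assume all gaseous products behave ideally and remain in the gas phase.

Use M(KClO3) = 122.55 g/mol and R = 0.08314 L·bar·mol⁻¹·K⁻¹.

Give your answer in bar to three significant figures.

2.83 bar

n(KClO3) = 6.47 / 122.55 = 0.05279 mol
n(gas produced) = (3/2) × 0.05279 = 0.07918 mol
P = nRT/V = 0.07918 × 0.08314 × 469 / 1.09 = 2.833 bar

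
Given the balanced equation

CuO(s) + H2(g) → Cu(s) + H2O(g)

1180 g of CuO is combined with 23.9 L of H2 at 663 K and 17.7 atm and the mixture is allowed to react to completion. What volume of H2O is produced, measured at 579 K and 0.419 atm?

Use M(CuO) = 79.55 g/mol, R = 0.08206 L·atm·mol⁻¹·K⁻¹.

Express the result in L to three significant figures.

n(CuO) = 1180 / 79.55 = 14.83 mol
n(H2) = PV/RT = (17.7 × 23.9) / (0.08206 × 663) = 7.775 mol
For 14.83 mol CuO, stoichiometry requires (1/1) × 14.83 = 14.83 mol H2; 7.775 mol is available, so H2 is limiting.
n(H2O) = (1/1) × 7.775 = 7.775 mol
V(H2O) = nRT/P = 7.775 × 0.08206 × 579 / 0.419 = 881.7 L

882 L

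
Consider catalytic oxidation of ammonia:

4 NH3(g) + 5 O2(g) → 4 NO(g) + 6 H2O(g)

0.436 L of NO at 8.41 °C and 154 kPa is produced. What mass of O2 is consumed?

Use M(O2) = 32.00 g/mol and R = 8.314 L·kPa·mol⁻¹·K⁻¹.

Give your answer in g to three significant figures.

n(NO) = PV/RT = (154 × 0.436) / (8.314 × 281.56) = 0.02868 mol
n(O2) = (5/4) × 0.02868 = 0.03585 mol
m(O2) = 0.03585 × 32.00 = 1.147 g

1.15 g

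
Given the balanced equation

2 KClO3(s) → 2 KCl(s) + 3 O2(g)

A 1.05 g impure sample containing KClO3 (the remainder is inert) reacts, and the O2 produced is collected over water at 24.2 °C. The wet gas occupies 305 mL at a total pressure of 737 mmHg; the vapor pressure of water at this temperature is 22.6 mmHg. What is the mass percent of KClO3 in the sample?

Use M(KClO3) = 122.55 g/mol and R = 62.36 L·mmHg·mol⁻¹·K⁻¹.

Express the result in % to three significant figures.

91.4 %

P(O2) = 737 − 22.6 = 714.4 mmHg
n(O2) = PV/RT = (714.4 × 0.3050) / (62.36 × 297.35) = 0.01175 mol
n(KClO3) = (2/3) × 0.01175 = 0.007833 mol
m(KClO3) = 0.007833 × 122.55 = 0.9599 g
%KClO3 = 0.9599 / 1.05 × 100 = 91.42%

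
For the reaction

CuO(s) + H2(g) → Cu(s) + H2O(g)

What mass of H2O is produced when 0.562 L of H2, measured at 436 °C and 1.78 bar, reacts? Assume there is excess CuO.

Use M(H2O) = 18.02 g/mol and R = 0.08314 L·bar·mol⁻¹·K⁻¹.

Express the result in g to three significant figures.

0.306 g

n(H2) = PV/RT = (1.78 × 0.562) / (0.08314 × 709.15) = 0.01697 mol
n(H2O) = (1/1) × 0.01697 = 0.01697 mol
m(H2O) = 0.01697 × 18.02 = 0.3058 g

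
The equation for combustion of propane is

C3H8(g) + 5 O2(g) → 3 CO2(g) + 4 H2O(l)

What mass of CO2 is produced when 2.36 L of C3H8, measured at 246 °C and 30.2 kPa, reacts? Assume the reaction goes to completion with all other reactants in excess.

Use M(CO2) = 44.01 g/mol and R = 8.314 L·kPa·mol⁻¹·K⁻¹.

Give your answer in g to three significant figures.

2.18 g

n(C3H8) = PV/RT = (30.2 × 2.36) / (8.314 × 519.15) = 0.01651 mol
n(CO2) = (3/1) × 0.01651 = 0.04953 mol
m(CO2) = 0.04953 × 44.01 = 2.180 g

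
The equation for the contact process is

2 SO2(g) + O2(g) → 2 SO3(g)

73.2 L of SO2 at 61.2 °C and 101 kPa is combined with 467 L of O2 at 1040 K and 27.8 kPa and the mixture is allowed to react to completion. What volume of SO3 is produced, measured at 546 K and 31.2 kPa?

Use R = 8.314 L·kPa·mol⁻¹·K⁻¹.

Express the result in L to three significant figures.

387 L

n(SO2) = PV/RT = (101 × 73.2) / (8.314 × 334.35) = 2.660 mol
n(O2) = PV/RT = (27.8 × 467) / (8.314 × 1040) = 1.501 mol
For 2.660 mol SO2, stoichiometry requires (1/2) × 2.660 = 1.330 mol O2; 1.501 mol is available, so SO2 is limiting.
n(SO3) = (2/2) × 2.660 = 2.660 mol
V(SO3) = nRT/P = 2.660 × 8.314 × 546 / 31.2 = 387.0 L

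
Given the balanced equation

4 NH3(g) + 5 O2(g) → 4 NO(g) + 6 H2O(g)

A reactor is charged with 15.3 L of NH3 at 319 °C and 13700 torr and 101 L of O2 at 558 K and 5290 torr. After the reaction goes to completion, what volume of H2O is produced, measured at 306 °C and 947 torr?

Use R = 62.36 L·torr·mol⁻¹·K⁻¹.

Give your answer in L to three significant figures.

325 L

n(NH3) = PV/RT = (13700 × 15.3) / (62.36 × 592.15) = 5.676 mol
n(O2) = PV/RT = (5290 × 101) / (62.36 × 558) = 15.35 mol
For 5.676 mol NH3, stoichiometry requires (5/4) × 5.676 = 7.095 mol O2; 15.35 mol is available, so NH3 is limiting.
n(H2O) = (6/4) × 5.676 = 8.514 mol
V(H2O) = nRT/P = 8.514 × 62.36 × 579.15 / 947 = 324.7 L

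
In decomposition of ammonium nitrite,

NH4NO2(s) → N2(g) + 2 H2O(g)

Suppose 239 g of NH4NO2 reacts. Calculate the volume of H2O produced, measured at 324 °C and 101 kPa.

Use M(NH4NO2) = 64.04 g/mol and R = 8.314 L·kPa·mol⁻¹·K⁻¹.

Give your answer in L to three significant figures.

367 L

n(NH4NO2) = 239.0 / 64.04 = 3.732 mol
n(H2O) = (2/1) × 3.732 = 7.464 mol
V = nRT/P = 7.464 × 8.314 × 597.15 / 101 = 366.9 L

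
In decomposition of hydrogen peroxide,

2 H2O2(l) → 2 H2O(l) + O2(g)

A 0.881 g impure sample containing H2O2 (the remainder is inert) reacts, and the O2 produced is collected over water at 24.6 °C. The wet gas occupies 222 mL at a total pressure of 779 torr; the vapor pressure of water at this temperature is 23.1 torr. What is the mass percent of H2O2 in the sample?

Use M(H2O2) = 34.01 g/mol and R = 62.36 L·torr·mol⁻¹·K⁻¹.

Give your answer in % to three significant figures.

69.8 %

P(O2) = 779 − 23.1 = 755.9 torr
n(O2) = PV/RT = (755.9 × 0.2220) / (62.36 × 297.75) = 0.009038 mol
n(H2O2) = (2/1) × 0.009038 = 0.01808 mol
m(H2O2) = 0.01808 × 34.01 = 0.6149 g
%H2O2 = 0.6149 / 0.881 × 100 = 69.80%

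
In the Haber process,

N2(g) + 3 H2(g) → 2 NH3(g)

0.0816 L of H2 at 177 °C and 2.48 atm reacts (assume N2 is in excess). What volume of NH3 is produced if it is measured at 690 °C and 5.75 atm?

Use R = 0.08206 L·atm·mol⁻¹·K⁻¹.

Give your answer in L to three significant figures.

0.0502 L

n(H2) = PV/RT = (2.48 × 0.0816) / (0.08206 × 450.15) = 0.005478 mol
n(NH3) = (2/3) × 0.005478 = 0.003652 mol
V = nRT/P = 0.003652 × 0.08206 × 963.15 / 5.75 = 0.05020 L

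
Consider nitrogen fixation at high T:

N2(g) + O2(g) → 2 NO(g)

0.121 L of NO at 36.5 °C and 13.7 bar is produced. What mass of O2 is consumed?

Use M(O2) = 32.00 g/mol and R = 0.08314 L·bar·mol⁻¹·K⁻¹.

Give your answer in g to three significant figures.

n(NO) = PV/RT = (13.7 × 0.121) / (0.08314 × 309.65) = 0.06439 mol
n(O2) = (1/2) × 0.06439 = 0.03220 mol
m(O2) = 0.03220 × 32.00 = 1.030 g

1.03 g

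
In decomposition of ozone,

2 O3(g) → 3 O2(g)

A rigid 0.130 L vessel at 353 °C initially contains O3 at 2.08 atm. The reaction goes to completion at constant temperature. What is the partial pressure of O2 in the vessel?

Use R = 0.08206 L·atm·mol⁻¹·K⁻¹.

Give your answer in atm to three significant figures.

3.12 atm

n(O3)₀ = PV/RT = (2.08 × 0.130) / (0.08206 × 626.15) = 0.005263 mol
n(O2) = (3/2) × 0.005263 = 0.007895 mol
P(O2) = nRT/V = 0.007895 × 0.08206 × 626.15 / 0.130 = 3.120 atm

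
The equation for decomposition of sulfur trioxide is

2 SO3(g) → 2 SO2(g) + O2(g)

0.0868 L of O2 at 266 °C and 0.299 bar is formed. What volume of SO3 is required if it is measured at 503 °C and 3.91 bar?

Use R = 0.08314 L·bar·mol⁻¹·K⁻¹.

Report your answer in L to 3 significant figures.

n(O2) = PV/RT = (0.299 × 0.0868) / (0.08314 × 539.15) = 0.0005790 mol
n(SO3) = (2/1) × 0.0005790 = 0.001158 mol
V = nRT/P = 0.001158 × 0.08314 × 776.15 / 3.91 = 0.01911 L

0.0191 L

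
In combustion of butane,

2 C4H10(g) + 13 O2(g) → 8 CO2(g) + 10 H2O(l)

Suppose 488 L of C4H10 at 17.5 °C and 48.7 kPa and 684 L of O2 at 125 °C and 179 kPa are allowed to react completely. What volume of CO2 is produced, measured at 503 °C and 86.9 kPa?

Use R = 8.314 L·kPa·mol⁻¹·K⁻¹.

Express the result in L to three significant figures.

n(C4H10) = PV/RT = (48.7 × 488) / (8.314 × 290.65) = 9.835 mol
n(O2) = PV/RT = (179 × 684) / (8.314 × 398.15) = 36.99 mol
For 9.835 mol C4H10, stoichiometry requires (13/2) × 9.835 = 63.93 mol O2; 36.99 mol is available, so O2 is limiting.
n(CO2) = (8/13) × 36.99 = 22.76 mol
V(CO2) = nRT/P = 22.76 × 8.314 × 776.15 / 86.9 = 1690 L

1690 L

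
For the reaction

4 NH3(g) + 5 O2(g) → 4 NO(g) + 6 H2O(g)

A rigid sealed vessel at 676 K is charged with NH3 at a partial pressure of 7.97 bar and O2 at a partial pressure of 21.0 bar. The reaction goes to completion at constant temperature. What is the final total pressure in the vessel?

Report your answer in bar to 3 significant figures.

At constant V, partial pressures at 676 K are proportional to moles, so apply stoichiometry directly to pressures.
P(O2) required for 7.97 bar of NH3 = (5/4) × 7.97 = 9.963 bar; available 21.0 bar, so NH3 is limiting.
P(O2) remaining = 21.0 − (5/4) × 7.97 = 11.04 bar
P(gaseous products) = (4+6)/4 × 7.97 = 19.93 bar
P_total at 676 K = 11.04 + 19.93 = 30.97 bar

31.0 bar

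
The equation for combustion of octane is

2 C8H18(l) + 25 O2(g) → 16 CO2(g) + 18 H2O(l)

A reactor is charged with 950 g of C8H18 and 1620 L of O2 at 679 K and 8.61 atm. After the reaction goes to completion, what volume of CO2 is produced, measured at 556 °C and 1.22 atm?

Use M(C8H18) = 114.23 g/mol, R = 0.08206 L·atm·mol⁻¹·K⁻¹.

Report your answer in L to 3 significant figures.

3710 L

n(C8H18) = 950 / 114.23 = 8.317 mol
n(O2) = PV/RT = (8.61 × 1620) / (0.08206 × 679) = 250.3 mol
For 8.317 mol C8H18, stoichiometry requires (25/2) × 8.317 = 104.0 mol O2; 250.3 mol is available, so C8H18 is limiting.
n(CO2) = (16/2) × 8.317 = 66.54 mol
V(CO2) = nRT/P = 66.54 × 0.08206 × 829.15 / 1.22 = 3711 L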